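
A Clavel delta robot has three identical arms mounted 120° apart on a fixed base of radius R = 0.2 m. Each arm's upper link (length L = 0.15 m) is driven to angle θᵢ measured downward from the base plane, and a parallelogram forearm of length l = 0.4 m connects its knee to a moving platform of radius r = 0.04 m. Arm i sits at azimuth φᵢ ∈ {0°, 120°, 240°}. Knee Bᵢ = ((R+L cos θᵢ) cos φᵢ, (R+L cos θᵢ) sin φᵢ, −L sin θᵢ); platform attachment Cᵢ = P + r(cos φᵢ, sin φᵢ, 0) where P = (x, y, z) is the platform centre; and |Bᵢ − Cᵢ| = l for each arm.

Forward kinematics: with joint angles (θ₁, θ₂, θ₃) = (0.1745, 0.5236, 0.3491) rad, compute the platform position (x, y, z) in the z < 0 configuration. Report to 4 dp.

φ1=0.0°: virtual centre (0.3077, 0.0000, -0.0260), radius l
arm 2 at φ=120.0°: (R−r)+L cos θ2 = 0.2899;  O2 = (-0.1450, 0.2511, -0.0750)
φ3=240.0°: virtual centre (-0.1505, -0.2606, -0.0513), radius l
subtract pairs → two planes through P
[-0.9053 0.5021 -0.0979]·P = -0.0057;  [-0.9164 -0.5213 -0.0505]·P = -0.0022
Cramer: x(z) = 0.0044-0.0820z;  y(z) = -0.0035+0.0472z
quadratic in z: (1.0089)z²+(0.1015)z+(-0.0673)=0, √Δ=0.5309 → z ∈ {-0.3134, 0.2128}; z = -0.3134 (taking z<0)
x = 0.0300, y = -0.0183

(0.0300, -0.0183, -0.3134)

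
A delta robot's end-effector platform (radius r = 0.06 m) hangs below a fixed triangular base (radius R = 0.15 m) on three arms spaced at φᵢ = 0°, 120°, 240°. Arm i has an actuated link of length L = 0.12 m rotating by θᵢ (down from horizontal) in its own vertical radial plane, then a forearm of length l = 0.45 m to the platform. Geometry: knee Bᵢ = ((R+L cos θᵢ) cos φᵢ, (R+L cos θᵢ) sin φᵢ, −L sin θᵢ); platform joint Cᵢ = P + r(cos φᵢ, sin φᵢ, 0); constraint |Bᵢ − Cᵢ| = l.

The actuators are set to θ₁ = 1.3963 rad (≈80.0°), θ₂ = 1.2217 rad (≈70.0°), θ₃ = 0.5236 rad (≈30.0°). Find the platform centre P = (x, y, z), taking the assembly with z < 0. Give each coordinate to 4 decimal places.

S1 = (0.1108·cos0.0°, 0.1108·sin0.0°, -0.1182) = (0.1108, 0.0000, -0.1182)
S2 = (0.1310·cos120.0°, 0.1310·sin120.0°, -0.1128) = (-0.0655, 0.1135, -0.1128)
S3 = (0.1939·cos240.0°, 0.1939·sin240.0°, -0.0600) = (-0.0970, -0.1679, -0.0600)
|S₂|²−|S₁|² = 0.0036;  |S₃|²−|S₁|² = 0.0150
[-0.3527 0.2270 0.0108]·P = 0.0036;  [-0.4156 -0.3359 0.1164]·P = 0.0150
det = 0.2128;  x = -0.0217+0.1412z,  y = -0.0177+0.1717z
sphere 1 gives Az²+Bz+C=0 with A=1.0494, B=0.1929, C=-0.1707;  B²−4AC=0.7536;  roots -0.5055, 0.3217;  negative root z = -0.5055
x = -0.0931, y = -0.1045

(-0.0931, -0.1045, -0.5055)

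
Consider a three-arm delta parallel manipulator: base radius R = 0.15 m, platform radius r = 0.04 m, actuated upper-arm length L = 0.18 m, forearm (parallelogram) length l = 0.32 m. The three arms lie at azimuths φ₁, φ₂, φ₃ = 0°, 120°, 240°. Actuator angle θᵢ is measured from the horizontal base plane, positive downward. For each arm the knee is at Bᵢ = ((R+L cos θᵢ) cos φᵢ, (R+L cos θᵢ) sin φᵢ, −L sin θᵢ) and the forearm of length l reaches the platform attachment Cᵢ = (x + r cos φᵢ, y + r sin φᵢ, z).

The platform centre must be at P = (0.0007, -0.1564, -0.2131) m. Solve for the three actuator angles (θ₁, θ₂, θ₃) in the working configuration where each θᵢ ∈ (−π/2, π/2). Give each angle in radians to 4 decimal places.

θ₁ = 0.6114, θ₂ = 1.2219, θ₃ = -0.3491

φ1=0.0° → target in arm frame (0.0007, -0.1564)
  A=0.1093, B=-0.2131, C=(l²−L²−A²−y'²−z²)/(2L)=-0.0328
  θ1 = atan2(B,A) + arccos(C/0.2395) = 0.6114
arm 2 (φ=120.0°): x'=-0.1358, y'=0.0776
  A cos θ + B sin θ = C:  0.2458·cos θ + -0.2131·sin θ = -0.1162
  γ=atan2(-0.2131,0.2458)=-0.7143;  ψ=arccos(-0.3573)=1.9362;  θ2=γ+ψ≈1.2219
rotate P by −φ3: (0.1351, 0.0788, -0.2131)
  A cos θ + B sin θ = C:  -0.0251·cos θ + -0.2131·sin θ = 0.0493
  γ=atan2(-0.2131,-0.0251)=-1.6880;  ψ=arccos(0.2298)=1.3390;  θ3=γ+ψ≈-0.3491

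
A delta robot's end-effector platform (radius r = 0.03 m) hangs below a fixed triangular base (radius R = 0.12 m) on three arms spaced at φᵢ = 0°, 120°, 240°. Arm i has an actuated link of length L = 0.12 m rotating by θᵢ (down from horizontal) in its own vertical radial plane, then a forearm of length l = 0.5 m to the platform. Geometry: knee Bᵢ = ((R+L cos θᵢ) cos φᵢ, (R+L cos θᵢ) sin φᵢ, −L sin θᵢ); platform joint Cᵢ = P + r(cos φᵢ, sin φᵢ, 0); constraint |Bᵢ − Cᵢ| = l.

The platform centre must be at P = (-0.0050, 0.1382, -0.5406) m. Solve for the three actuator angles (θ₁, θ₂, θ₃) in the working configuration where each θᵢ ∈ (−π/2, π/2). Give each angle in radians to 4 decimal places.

θ₁ = 0.8730, θ₂ = 0.4367, θ₃ = 1.2223

arm 1 (φ=0.0°): x'=-0.0050, y'=0.1382
  e−x'=0.0950;  (l²−L²−(e−x')²−y'²−z²)/2L = -0.3532
  θ1 = atan2(B,A) + arccos(C/0.5489) = 0.8730
rotate P by −φ2: (0.1222, -0.0648, -0.5406)
  A=-0.0322, B=-0.5406, C=(l²−L²−A²−y'²−z²)/(2L)=-0.2578
  γ=atan2(-0.5406,-0.0322)=-1.6303;  ψ=arccos(-0.4761)=2.0670;  θ2=γ+ψ≈0.4367
rotate P by −φ3: (-0.1172, -0.0734, -0.5406)
  A cos θ + B sin θ = C:  0.2072·cos θ + -0.5406·sin θ = -0.4374
  √(A²+B²)=0.5789;  θ3 = -1.2048+2.4271 ≈ 1.2223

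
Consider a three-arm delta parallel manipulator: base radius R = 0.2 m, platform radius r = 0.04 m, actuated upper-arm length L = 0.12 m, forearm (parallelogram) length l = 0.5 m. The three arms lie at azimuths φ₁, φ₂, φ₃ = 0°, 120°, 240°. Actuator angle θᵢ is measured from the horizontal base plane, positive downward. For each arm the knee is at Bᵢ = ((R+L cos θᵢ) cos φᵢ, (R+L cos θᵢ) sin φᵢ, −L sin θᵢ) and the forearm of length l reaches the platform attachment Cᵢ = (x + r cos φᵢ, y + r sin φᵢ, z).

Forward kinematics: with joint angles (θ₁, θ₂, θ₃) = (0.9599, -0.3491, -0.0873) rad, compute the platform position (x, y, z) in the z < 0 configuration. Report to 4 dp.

φ1=0.0°: virtual centre (0.2288, 0.0000, -0.0983), radius l
φ2=120.0°: virtual centre (-0.1364, 0.2362, 0.0410), radius l
φ3=240.0°: virtual centre (-0.1398, -0.2421, 0.0105), radius l
eliminate P² terms by subtracting sphere 1 from 2 and 3
linear system: -0.7304x+0.4724y = 0.0141−0.2787z; -0.7372x+-0.4842y = 0.0162−0.2175z
Cramer: x(z) = -0.0206+0.3386z;  y(z) = -0.0021-0.0663z
sphere 1 gives Az²+Bz+C=0 with A=1.1191, B=0.0279, C=-0.1781;  B²−4AC=0.7980;  roots -0.4116, 0.3867;  negative root z = -0.4116
x = -0.1600, y = 0.0252

(-0.1600, 0.0252, -0.4116)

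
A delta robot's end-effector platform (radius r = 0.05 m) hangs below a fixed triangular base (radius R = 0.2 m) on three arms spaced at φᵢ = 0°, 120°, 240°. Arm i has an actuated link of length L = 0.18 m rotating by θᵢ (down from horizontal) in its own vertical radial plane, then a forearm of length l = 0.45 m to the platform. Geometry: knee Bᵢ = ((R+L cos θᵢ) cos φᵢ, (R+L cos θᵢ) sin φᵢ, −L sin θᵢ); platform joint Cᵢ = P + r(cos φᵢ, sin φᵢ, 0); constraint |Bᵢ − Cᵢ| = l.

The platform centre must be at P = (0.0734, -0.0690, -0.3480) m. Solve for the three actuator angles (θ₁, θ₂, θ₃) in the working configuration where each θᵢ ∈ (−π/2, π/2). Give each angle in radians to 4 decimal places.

arm 1 (φ=0.0°): x'=0.0734, y'=-0.0690
  A=0.0766, B=-0.3480, C=(l²−L²−A²−y'²−z²)/(2L)=0.1066
  γ=atan2(-0.3480,0.0766)=-1.3541;  ψ=arccos(0.2991)=1.2671;  θ1=γ+ψ≈-0.0871
φ2=120.0° → target in arm frame (-0.0965, -0.0291)
  A cos θ + B sin θ = C:  0.2465·cos θ + -0.3480·sin θ = -0.0350
  γ=atan2(-0.3480,0.2465)=-0.9546;  ψ=arccos(-0.0820)=1.6529;  θ2=γ+ψ≈0.6983
φ3=240.0° → target in arm frame (0.0231, 0.0981)
  A=0.1269, B=-0.3480, C=(l²−L²−A²−y'²−z²)/(2L)=0.0646
  θ3 = atan2(B,A) + arccos(C/0.3704) = 0.1744

θ₁ = -0.0871, θ₂ = 0.6983, θ₃ = 0.1744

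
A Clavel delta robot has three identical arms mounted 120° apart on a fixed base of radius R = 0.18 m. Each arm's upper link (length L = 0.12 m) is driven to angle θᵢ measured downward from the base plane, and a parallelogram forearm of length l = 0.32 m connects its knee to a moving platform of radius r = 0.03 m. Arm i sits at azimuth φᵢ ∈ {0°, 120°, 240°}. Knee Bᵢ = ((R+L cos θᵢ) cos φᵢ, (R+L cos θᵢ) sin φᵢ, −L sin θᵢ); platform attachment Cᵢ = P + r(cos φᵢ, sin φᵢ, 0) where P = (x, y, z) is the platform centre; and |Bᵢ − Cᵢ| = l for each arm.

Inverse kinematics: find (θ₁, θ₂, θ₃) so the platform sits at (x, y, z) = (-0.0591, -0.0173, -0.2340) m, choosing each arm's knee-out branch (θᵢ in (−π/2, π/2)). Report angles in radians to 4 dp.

rotate P by −φ1: (-0.0591, -0.0173, -0.2340)
  A=0.2091, B=-0.2340, C=(l²−L²−A²−y'²−z²)/(2L)=-0.0449
  θ1 = atan2(B,A) + arccos(C/0.3138) = 0.8729
φ2=120.0° → target in arm frame (0.0146, 0.0598)
  e−x'=0.1354;  (l²−L²−(e−x')²−y'²−z²)/2L = 0.0472
  √(A²+B²)=0.2704;  θ2 = -1.0461+1.3954 ≈ 0.3493
rotate P by −φ3: (0.0445, -0.0425, -0.2340)
  e−x'=0.1055;  (l²−L²−(e−x')²−y'²−z²)/2L = 0.0846
  θ3 = atan2(B,A) + arccos(C/0.2567) = 0.0874

θ₁ = 0.8729, θ₂ = 0.3493, θ₃ = 0.0874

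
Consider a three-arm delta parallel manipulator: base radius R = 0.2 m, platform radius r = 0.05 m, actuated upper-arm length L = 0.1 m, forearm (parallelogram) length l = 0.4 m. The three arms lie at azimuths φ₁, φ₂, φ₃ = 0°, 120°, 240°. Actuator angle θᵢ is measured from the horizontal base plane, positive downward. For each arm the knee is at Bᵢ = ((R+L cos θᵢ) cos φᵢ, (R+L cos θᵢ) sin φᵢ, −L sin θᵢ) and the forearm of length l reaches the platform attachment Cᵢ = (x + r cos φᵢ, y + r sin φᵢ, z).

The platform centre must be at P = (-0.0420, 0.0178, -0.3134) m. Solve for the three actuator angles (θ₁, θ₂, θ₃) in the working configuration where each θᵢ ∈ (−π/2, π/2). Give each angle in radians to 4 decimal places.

φ1=0.0° → target in arm frame (-0.0420, 0.0178)
  A=0.1920, B=-0.3134, C=(l²−L²−A²−y'²−z²)/(2L)=0.0730
  γ=atan2(-0.3134,0.1920)=-1.0211;  ψ=arccos(0.1986)=1.3709;  θ1=γ+ψ≈0.3497
φ2=120.0° → target in arm frame (0.0364, 0.0275)
  e−x'=0.1136;  (l²−L²−(e−x')²−y'²−z²)/2L = 0.1906
  √(A²+B²)=0.3333;  θ2 = -1.2231+0.9621 ≈ -0.2610
rotate P by −φ3: (0.0056, -0.0453, -0.3134)
  e−x'=0.1444;  (l²−L²−(e−x')²−y'²−z²)/2L = 0.1444
  √(A²+B²)=0.3451;  θ3 = -1.1390+1.1391 ≈ 0.0001

θ₁ = 0.3497, θ₂ = -0.2610, θ₃ = 0.0001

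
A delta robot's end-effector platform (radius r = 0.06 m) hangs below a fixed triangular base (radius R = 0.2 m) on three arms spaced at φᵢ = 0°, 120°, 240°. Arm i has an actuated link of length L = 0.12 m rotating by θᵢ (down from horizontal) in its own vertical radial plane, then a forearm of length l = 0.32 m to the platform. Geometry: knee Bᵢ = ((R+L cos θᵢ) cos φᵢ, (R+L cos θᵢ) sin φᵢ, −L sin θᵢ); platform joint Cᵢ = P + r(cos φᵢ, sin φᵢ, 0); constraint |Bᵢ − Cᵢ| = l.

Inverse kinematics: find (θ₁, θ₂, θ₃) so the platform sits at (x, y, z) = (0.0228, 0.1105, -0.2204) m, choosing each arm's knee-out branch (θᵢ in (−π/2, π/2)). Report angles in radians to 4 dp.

θ₁ = 0.2618, θ₂ = -0.3500, θ₃ = 1.1347

rotate P by −φ1: (0.0228, 0.1105, -0.2204)
  e−x'=0.1172;  (l²−L²−(e−x')²−y'²−z²)/2L = 0.0562
  √(A²+B²)=0.2496;  θ1 = -1.0821+1.3439 ≈ 0.2618
φ2=120.0° → target in arm frame (0.0843, -0.0750)
  A=0.0557, B=-0.2204, C=(l²−L²−A²−y'²−z²)/(2L)=0.1279
  √(A²+B²)=0.2273;  θ2 = -1.3232+0.9732 ≈ -0.3500
φ3=240.0° → target in arm frame (-0.1071, -0.0355)
  e−x'=0.2471;  (l²−L²−(e−x')²−y'²−z²)/2L = -0.0954
  θ3 = atan2(B,A) + arccos(C/0.3311) = 1.1347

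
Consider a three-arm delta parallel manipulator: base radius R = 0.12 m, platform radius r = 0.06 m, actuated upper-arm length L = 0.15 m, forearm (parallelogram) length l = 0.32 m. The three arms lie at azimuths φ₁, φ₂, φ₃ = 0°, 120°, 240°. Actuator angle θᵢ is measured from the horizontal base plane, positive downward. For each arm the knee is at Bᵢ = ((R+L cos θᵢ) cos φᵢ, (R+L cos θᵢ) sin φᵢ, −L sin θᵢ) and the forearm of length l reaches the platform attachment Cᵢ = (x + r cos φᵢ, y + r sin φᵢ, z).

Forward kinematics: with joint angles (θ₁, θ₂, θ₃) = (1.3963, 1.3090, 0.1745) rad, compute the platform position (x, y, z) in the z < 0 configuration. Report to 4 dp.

S1 = (0.0860·cos0.0°, 0.0860·sin0.0°, -0.1477) = (0.0860, 0.0000, -0.1477)
arm 2 at φ=120.0°: e+L cos θ2 = 0.0988;  S2 = (-0.0494, 0.0856, -0.1449)
S3 = (0.2077·cos240.0°, 0.2077·sin240.0°, -0.0260) = (-0.1039, -0.1799, -0.0260)
eliminate P² terms by subtracting sphere 1 from 2 and 3
plane₁₂: -0.2709x+0.1712y+0.0057z = 0.0015
det = 0.1625;  x = -0.0188+0.2689z,  y = -0.0208+0.3925z
sphere 1 gives Az²+Bz+C=0 with A=1.2264, B=0.2228, C=-0.0692;  B²−4AC=0.3889;  roots -0.3451, 0.1634;  negative root z = -0.3451
x = -0.1116, y = -0.1562

(-0.1116, -0.1562, -0.3451)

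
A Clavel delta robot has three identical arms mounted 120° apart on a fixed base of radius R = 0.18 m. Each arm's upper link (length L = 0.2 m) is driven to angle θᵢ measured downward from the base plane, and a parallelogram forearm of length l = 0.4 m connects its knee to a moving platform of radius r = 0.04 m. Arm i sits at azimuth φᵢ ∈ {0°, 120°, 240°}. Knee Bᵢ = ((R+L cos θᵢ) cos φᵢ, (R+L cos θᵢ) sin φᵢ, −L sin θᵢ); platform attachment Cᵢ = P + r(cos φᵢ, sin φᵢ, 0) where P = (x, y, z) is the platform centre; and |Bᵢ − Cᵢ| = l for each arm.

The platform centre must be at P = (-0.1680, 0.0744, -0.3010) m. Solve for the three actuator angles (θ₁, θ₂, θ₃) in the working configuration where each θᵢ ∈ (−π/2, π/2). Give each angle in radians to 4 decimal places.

θ₁ = 1.2217, θ₂ = -0.1747, θ₃ = 0.5236

arm 1 (φ=0.0°): x'=-0.1680, y'=0.0744
  e−x'=0.3080;  (l²−L²−(e−x')²−y'²−z²)/2L = -0.1775
  θ1 = atan2(B,A) + arccos(C/0.4307) = 1.2217
φ2=120.0° → target in arm frame (0.1484, 0.1083)
  e−x'=-0.0084;  (l²−L²−(e−x')²−y'²−z²)/2L = 0.0440
  θ2 = atan2(B,A) + arccos(C/0.3011) = -0.1747
φ3=240.0° → target in arm frame (0.0196, -0.1827)
  A cos θ + B sin θ = C:  0.1204·cos θ + -0.3010·sin θ = -0.0462
  γ=atan2(-0.3010,0.1204)=-1.1902;  ψ=arccos(-0.1425)=1.7138;  θ3=γ+ψ≈0.5236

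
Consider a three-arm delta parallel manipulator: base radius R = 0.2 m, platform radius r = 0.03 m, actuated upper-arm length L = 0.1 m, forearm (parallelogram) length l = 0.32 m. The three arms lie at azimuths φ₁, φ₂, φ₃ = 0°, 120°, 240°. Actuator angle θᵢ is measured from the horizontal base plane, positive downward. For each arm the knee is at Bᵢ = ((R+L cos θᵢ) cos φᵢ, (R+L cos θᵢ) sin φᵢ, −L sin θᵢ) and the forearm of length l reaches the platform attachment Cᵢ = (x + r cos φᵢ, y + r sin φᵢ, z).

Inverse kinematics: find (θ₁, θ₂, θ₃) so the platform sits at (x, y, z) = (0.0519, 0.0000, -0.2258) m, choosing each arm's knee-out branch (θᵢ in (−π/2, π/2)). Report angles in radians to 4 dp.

φ1=0.0° → target in arm frame (0.0519, 0.0000)
  A=0.1181, B=-0.2258, C=(l²−L²−A²−y'²−z²)/(2L)=0.1373
  √(A²+B²)=0.2548;  θ1 = -1.0889+1.0016 ≈ -0.0873
φ2=120.0° → target in arm frame (-0.0259, -0.0449)
  A=0.1960, B=-0.2258, C=(l²−L²−A²−y'²−z²)/(2L)=0.0050
  √(A²+B²)=0.2990;  θ2 = -0.8561+1.5541 ≈ 0.6981
φ3=240.0° → target in arm frame (-0.0260, 0.0449)
  A cos θ + B sin θ = C:  0.1960·cos θ + -0.2258·sin θ = 0.0050
  √(A²+B²)=0.2990;  θ3 = -0.8561+1.5541 ≈ 0.6981

θ₁ = -0.0873, θ₂ = 0.6981, θ₃ = 0.6981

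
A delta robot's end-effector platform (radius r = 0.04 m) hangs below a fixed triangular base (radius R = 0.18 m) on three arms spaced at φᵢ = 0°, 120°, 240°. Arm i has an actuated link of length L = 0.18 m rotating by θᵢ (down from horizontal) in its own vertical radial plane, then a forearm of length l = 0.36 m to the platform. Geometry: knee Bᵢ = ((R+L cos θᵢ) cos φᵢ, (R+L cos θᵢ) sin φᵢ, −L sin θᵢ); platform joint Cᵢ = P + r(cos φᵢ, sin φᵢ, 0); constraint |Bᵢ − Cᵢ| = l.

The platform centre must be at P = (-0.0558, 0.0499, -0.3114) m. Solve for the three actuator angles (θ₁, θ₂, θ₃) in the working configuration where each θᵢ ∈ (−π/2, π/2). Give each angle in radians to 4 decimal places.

arm 1 (φ=0.0°): x'=-0.0558, y'=0.0499
  A cos θ + B sin θ = C:  0.1958·cos θ + -0.3114·sin θ = -0.1128
  γ=atan2(-0.3114,0.1958)=-1.0095;  ψ=arccos(-0.3066)=1.8824;  θ1=γ+ψ≈0.8729
arm 2 (φ=120.0°): x'=0.0711, y'=0.0234
  e−x'=0.0689;  (l²−L²−(e−x')²−y'²−z²)/2L = -0.0141
  √(A²+B²)=0.3189;  θ2 = -1.3531+1.6149 ≈ 0.2618
rotate P by −φ3: (-0.0153, -0.0733, -0.3114)
  A=0.1553, B=-0.3114, C=(l²−L²−A²−y'²−z²)/(2L)=-0.0813
  θ3 = atan2(B,A) + arccos(C/0.3480) = 0.6984

θ₁ = 0.8729, θ₂ = 0.2618, θ₃ = 0.6984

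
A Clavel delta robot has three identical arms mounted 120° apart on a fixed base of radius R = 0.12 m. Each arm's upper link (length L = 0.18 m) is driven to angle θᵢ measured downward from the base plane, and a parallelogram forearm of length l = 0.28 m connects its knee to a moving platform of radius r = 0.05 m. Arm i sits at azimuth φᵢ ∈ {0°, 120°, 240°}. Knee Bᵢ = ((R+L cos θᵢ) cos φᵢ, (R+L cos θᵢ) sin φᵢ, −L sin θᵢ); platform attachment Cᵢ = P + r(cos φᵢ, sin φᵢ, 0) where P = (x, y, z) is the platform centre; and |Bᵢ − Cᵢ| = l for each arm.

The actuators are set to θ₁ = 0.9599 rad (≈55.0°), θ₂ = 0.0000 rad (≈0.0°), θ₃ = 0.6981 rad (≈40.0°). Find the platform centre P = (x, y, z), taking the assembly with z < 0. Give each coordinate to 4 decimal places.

(-0.0825, 0.0719, -0.2360)

arm 1 at φ=0.0°: ρ1 = 0.1732;  centre 1 = (0.1732, 0.0000, -0.1474)
arm 2 at φ=120.0°: ρ2 = 0.2500;  centre 2 = (-0.1250, 0.2165, 0.0000)
centre 3 = (0.2079·cos240.0°, 0.2079·sin240.0°, -0.1157) = (-0.1039, -0.1800, -0.1157)
eliminate P² terms by subtracting sphere 1 from 2 and 3
linear system: -0.5965x+0.4330y = 0.0107−0.2949z; -0.5544x+-0.3601y = 0.0049−0.0635z
det = 0.4548;  x = -0.0131+0.2939z,  y = 0.0067+-0.2762z
into |P−centre ₁|² = l²: 1.1626z² + 0.1816z + -0.0219 = 0;  Δ = 0.1347;  z = -0.2360 or 0.0798 → z<0 root = -0.2360
x = -0.0825, y = 0.0719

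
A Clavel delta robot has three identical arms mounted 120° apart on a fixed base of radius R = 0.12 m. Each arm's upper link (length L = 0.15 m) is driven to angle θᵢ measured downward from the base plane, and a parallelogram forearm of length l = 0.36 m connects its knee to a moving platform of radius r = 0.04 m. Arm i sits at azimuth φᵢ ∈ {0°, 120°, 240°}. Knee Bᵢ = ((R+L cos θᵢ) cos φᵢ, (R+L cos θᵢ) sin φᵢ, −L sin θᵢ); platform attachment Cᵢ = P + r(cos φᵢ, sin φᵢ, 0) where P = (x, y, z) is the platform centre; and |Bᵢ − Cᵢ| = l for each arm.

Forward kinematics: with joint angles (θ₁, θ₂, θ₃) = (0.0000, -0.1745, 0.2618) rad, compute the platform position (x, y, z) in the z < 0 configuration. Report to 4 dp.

(0.0062, 0.0466, -0.2781)

φ1=0.0°: virtual centre (0.2300, 0.0000, 0.0000), radius l
arm 2 at φ=120.0°: e+L cos θ2 = 0.2277;  O2 = (-0.1139, 0.1972, 0.0260)
arm 3 at φ=240.0°: e+L cos θ3 = 0.2249;  O3 = (-0.1124, -0.1948, -0.0388)
eliminate P² terms by subtracting sphere 1 from 2 and 3
linear system: -0.6877x+0.3944y = -0.0004−0.0521z; -0.6849x+-0.3895y = -0.0008−-0.0776z
det = 0.5380;  x = 0.0009+-0.0192z,  y = 0.0006+-0.1656z
sphere 1 gives Az²+Bz+C=0 with A=1.0278, B=0.0086, C=-0.0771;  B²−4AC=0.3170;  roots -0.2781, 0.2697;  negative root z = -0.2781
x = 0.0062, y = 0.0466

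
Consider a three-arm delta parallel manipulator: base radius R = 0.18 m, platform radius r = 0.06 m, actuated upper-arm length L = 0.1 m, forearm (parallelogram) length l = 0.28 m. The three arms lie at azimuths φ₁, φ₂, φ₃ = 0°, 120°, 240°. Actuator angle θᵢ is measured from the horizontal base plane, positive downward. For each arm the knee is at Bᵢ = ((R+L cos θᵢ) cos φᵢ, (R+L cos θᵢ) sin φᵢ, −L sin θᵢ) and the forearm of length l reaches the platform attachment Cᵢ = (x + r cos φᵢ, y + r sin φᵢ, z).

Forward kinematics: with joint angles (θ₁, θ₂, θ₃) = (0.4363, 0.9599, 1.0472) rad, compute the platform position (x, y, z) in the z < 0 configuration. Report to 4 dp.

arm 1 at φ=0.0°: (R−r)+L cos θ1 = 0.2106;  O1 = (0.2106, 0.0000, -0.0423)
arm 2 at φ=120.0°: (R−r)+L cos θ2 = 0.1774;  O2 = (-0.0887, 0.1536, -0.0819)
φ3=240.0°: virtual centre (-0.0850, -0.1472, -0.0866), radius l
eliminate P² terms by subtracting sphere 1 from 2 and 3
plane₁₂: -0.5986x+0.3072y+-0.0793z = -0.0080
Cramer: x(z) = 0.0149-0.1414z;  y(z) = 0.0031-0.0173z
sphere 1 gives Az²+Bz+C=0 with A=1.0203, B=0.1397, C=-0.0383;  B²−4AC=0.1759;  roots -0.2740, 0.1370;  negative root z = -0.2740
x = 0.0537, y = 0.0079

(0.0537, 0.0079, -0.2740)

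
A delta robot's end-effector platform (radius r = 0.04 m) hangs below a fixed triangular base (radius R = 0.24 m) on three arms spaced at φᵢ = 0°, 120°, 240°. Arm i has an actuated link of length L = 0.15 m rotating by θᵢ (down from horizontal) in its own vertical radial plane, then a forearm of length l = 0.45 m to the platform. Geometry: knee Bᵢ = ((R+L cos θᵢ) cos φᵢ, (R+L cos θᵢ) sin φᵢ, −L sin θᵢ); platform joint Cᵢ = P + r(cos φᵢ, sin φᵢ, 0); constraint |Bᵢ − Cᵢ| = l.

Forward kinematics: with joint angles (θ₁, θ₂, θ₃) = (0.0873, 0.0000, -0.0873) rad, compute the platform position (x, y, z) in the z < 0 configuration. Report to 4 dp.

O1 = (0.3494·cos0.0°, 0.3494·sin0.0°, -0.0131) = (0.3494, 0.0000, -0.0131)
arm 2 at φ=120.0°: (R−r)+L cos θ2 = 0.3500;  O2 = (-0.1750, 0.3031, 0.0000)
arm 3 at φ=240.0°: (R−r)+L cos θ3 = 0.3494;  O3 = (-0.1747, -0.3026, 0.0131)
subtract pairs → two planes through P
plane₁₂: -1.0489x+0.6062y+0.0262z = 0.0002
det = 1.2703;  x = -0.0001+0.0374z,  y = 0.0002+0.0216z
sphere 1 gives Az²+Bz+C=0 with A=1.0019, B=0.0000, C=-0.0802;  B²−4AC=0.3212;  roots -0.2828, 0.2828;  negative root z = -0.2828
x = -0.0107, y = -0.0059

(-0.0107, -0.0059, -0.2828)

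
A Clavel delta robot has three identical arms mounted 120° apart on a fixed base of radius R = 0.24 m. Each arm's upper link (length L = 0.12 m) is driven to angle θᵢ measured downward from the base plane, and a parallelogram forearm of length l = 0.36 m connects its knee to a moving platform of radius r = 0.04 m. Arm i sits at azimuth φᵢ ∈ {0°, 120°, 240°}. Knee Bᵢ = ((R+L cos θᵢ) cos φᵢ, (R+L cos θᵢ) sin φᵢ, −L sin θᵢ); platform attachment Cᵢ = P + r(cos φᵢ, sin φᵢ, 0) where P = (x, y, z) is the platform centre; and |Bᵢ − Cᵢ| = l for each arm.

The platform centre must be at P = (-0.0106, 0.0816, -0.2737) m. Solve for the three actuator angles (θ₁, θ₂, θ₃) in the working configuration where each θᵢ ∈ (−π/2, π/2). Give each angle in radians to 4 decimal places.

θ₁ = 0.7856, θ₂ = 0.0876, θ₃ = 1.1346

rotate P by −φ1: (-0.0106, 0.0816, -0.2737)
  A=0.2106, B=-0.2737, C=(l²−L²−A²−y'²−z²)/(2L)=-0.0447
  θ1 = atan2(B,A) + arccos(C/0.3453) = 0.7856
rotate P by −φ2: (0.0760, -0.0316, -0.2737)
  A cos θ + B sin θ = C:  0.1240·cos θ + -0.2737·sin θ = 0.0996
  γ=atan2(-0.2737,0.1240)=-1.1453;  ψ=arccos(0.3315)=1.2329;  θ2=γ+ψ≈0.0876
arm 3 (φ=240.0°): x'=-0.0654, y'=-0.0500
  A=0.2654, B=-0.2737, C=(l²−L²−A²−y'²−z²)/(2L)=-0.1360
  γ=atan2(-0.2737,0.2654)=-0.8009;  ψ=arccos(-0.3566)=1.9355;  θ3=γ+ψ≈1.1346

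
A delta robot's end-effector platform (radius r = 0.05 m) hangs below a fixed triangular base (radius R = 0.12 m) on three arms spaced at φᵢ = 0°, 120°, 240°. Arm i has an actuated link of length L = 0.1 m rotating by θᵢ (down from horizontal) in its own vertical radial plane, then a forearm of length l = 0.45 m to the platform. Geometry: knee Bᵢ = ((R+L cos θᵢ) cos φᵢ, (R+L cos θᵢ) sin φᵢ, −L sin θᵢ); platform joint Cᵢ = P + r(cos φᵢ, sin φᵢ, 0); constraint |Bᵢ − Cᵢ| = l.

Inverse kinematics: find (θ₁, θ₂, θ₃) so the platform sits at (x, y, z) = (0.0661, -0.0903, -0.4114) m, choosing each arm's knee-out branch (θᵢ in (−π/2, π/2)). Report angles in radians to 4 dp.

arm 1 (φ=0.0°): x'=0.0661, y'=-0.0903
  e−x'=0.0039;  (l²−L²−(e−x')²−y'²−z²)/2L = 0.0754
  √(A²+B²)=0.4114;  θ1 = -1.5613+1.3865 ≈ -0.1748
φ2=120.0° → target in arm frame (-0.1113, -0.0121)
  e−x'=0.1813;  (l²−L²−(e−x')²−y'²−z²)/2L = -0.0487
  √(A²+B²)=0.4496;  θ2 = -1.1558+1.6794 ≈ 0.5236
φ3=240.0° → target in arm frame (0.0452, 0.1024)
  A cos θ + B sin θ = C:  0.0248·cos θ + -0.4114·sin θ = 0.0607
  √(A²+B²)=0.4121;  θ3 = -1.5105+1.4229 ≈ -0.0876

θ₁ = -0.1748, θ₂ = 0.5236, θ₃ = -0.0876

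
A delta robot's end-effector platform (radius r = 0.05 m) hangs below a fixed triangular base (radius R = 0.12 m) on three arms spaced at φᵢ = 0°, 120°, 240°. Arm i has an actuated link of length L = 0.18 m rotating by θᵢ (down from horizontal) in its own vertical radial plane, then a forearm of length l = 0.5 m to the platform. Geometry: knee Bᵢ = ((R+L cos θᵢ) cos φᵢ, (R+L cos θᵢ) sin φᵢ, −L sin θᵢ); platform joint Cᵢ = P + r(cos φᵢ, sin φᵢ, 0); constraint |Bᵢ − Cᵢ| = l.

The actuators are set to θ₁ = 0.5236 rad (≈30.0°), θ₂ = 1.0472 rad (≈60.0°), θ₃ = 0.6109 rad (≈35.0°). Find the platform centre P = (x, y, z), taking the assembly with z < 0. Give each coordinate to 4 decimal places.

arm 1 at φ=0.0°: ρ1 = 0.2259;  O1 = (0.2259, 0.0000, -0.0900)
φ2=120.0°: virtual centre (-0.0800, 0.1386, -0.1559), radius l
φ3=240.0°: virtual centre (-0.1087, -0.1883, -0.1032), radius l
subtract pairs → two planes through P
linear system: -0.6118x+0.2771y = -0.0092−-0.1318z; -0.6692x+-0.3766y = -0.0012−-0.0265z
det = 0.4159;  x = 0.0091+-0.1370z,  y = -0.0131+0.1731z
quadratic in z: (1.0487)z²+(0.2348)z+(-0.1948)=0, √Δ=0.9339 → z ∈ {-0.5572, 0.3333}; z = -0.5572 (taking z<0)
x = 0.0855, y = -0.1095

(0.0855, -0.1095, -0.5572)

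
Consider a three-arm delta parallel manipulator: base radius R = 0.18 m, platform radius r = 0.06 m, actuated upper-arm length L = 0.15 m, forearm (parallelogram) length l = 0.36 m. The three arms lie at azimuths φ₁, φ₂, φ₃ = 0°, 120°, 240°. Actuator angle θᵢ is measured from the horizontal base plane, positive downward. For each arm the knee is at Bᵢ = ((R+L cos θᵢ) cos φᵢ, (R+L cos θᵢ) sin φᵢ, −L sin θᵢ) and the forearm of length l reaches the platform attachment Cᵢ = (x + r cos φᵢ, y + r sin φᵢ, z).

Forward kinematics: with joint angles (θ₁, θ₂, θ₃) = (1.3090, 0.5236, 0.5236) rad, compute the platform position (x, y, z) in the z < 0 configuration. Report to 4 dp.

(-0.1278, 0.0000, -0.3627)

φ1=0.0°: virtual centre (0.1588, 0.0000, -0.1449), radius l
φ2=120.0°: virtual centre (-0.1250, 0.2164, -0.0750), radius l
arm 3 at φ=240.0°: (R−r)+L cos θ3 = 0.2499;  centre 3 = (-0.1250, -0.2164, -0.0750)
eliminate P² terms by subtracting sphere 1 from 2 and 3
plane₁₂: -0.5675x+0.4328y+0.1398z = 0.0219
Cramer: x(z) = -0.0385+0.2463z;  y(z) = 0.0000-0.0000z
quadratic in z: (1.0607)z²+(0.1926)z+(-0.0697)=0, √Δ=0.5768 → z ∈ {-0.3627, 0.1811}; z = -0.3627 (taking z<0)
x = -0.1278, y = 0.0000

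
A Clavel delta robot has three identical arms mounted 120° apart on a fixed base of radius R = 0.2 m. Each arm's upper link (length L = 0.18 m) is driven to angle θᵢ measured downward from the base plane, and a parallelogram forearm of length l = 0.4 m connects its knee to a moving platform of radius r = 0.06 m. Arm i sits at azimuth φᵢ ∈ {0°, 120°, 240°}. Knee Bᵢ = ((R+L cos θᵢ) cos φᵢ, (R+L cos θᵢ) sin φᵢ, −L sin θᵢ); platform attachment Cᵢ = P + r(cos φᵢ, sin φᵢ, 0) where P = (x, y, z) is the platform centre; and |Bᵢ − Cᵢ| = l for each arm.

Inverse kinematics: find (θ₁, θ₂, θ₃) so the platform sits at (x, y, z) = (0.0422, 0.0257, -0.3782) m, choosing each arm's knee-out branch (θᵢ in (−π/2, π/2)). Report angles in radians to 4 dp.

θ₁ = 0.4365, θ₂ = 0.6109, θ₃ = 0.7855

rotate P by −φ1: (0.0422, 0.0257, -0.3782)
  A cos θ + B sin θ = C:  0.0978·cos θ + -0.3782·sin θ = -0.0713
  θ1 = atan2(B,A) + arccos(C/0.3906) = 0.4365
arm 2 (φ=120.0°): x'=0.0012, y'=-0.0494
  A cos θ + B sin θ = C:  0.1388·cos θ + -0.3782·sin θ = -0.1032
  θ2 = atan2(B,A) + arccos(C/0.4029) = 0.6109
φ3=240.0° → target in arm frame (-0.0434, 0.0237)
  e−x'=0.1834;  (l²−L²−(e−x')²−y'²−z²)/2L = -0.1378
  θ3 = atan2(B,A) + arccos(C/0.4203) = 0.7855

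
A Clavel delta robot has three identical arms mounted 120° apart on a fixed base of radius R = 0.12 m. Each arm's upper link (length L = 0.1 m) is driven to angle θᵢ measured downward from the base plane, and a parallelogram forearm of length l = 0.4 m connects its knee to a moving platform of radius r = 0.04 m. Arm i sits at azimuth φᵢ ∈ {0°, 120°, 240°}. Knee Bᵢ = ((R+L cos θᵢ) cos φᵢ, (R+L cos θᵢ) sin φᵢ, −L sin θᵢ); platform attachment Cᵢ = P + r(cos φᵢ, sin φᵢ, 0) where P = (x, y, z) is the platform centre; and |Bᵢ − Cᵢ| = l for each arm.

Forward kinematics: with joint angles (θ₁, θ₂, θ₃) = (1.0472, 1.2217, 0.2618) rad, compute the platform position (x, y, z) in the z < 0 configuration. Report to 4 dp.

(-0.0446, -0.1286, -0.4227)

arm 1 at φ=0.0°: (R−r)+L cos θ1 = 0.1300;  centre 1 = (0.1300, 0.0000, -0.0866)
arm 2 at φ=120.0°: (R−r)+L cos θ2 = 0.1142;  centre 2 = (-0.0571, 0.0989, -0.0940)
arm 3 at φ=240.0°: (R−r)+L cos θ3 = 0.1766;  centre 3 = (-0.0883, -0.1529, -0.0259)
|centre ₂|²−|centre ₁|² = -0.0025;  |centre ₃|²−|centre ₁|² = 0.0075
linear system: -0.3742x+0.1978y = -0.0025−-0.0147z; -0.4366x+-0.3059y = 0.0075−0.1214z
det = 0.2008;  x = -0.0035+0.0972z,  y = -0.0194+0.2583z
into |P−centre ₁|² = l²: 1.0762z² + 0.1372z + -0.1343 = 0;  Δ = 0.5970;  z = -0.4227 or 0.2952 → z<0 root = -0.4227
x = -0.0446, y = -0.1286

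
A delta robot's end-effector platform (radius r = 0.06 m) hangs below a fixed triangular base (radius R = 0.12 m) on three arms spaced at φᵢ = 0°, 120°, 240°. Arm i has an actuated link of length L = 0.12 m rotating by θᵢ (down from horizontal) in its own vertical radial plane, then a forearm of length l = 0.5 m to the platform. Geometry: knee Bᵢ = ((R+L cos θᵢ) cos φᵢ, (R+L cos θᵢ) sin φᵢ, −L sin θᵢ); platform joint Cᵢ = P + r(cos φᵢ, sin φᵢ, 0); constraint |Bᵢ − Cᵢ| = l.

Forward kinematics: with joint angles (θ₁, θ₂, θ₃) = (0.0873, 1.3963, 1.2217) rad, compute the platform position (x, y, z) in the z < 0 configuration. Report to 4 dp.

φ1=0.0°: virtual centre (0.1795, 0.0000, -0.0105), radius l
φ2=120.0°: virtual centre (-0.0404, 0.0700, -0.1182), radius l
arm 3 at φ=240.0°: (R−r)+L cos θ3 = 0.1010;  O3 = (-0.0505, -0.0875, -0.1128)
eliminate P² terms by subtracting sphere 1 from 2 and 3
plane₁₂: -0.4399x+0.1400y+-0.2154z = -0.0118
Cramer: x(z) = 0.0240-0.4692z;  y(z) = -0.0092+0.0645z
into |P−O₁|² = l²: 1.2243z² + 0.1657z + -0.2256 = 0;  Δ = 1.1323;  z = -0.5022 or 0.3669 → z<0 root = -0.5022
x = 0.2596, y = -0.0416

(0.2596, -0.0416, -0.5022)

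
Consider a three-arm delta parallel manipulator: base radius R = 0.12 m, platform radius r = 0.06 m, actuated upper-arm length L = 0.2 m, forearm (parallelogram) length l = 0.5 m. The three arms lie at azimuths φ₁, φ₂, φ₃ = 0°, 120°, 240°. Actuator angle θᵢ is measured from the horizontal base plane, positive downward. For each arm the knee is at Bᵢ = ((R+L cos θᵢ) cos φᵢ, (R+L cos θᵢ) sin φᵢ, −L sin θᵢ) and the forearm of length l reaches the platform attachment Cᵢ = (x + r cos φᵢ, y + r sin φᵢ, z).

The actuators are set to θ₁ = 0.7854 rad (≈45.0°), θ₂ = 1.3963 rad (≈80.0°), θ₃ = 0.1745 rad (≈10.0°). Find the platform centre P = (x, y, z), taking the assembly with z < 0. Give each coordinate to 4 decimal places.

(0.0358, -0.3075, -0.4993)

arm 1 at φ=0.0°: (R−r)+L cos θ1 = 0.2014;  centre 1 = (0.2014, 0.0000, -0.1414)
φ2=120.0°: virtual centre (-0.0474, 0.0820, -0.1970), radius l
φ3=240.0°: virtual centre (-0.1285, -0.2225, -0.0347), radius l
|centre ₂|²−|centre ₁|² = -0.0128;  |centre ₃|²−|centre ₁|² = 0.0067
[-0.4976 0.1641 -0.1111]·P = -0.0128;  [-0.6598 -0.4451 0.2134]·P = 0.0067
Cramer: x(z) = 0.0140-0.0438z;  y(z) = -0.0357+0.5443z
into |P−centre ₁|² = l²: 1.2982z² + 0.2604z + -0.1936 = 0;  Δ = 1.0731;  z = -0.4993 or 0.2987 → z<0 root = -0.4993
x = 0.0358, y = -0.3075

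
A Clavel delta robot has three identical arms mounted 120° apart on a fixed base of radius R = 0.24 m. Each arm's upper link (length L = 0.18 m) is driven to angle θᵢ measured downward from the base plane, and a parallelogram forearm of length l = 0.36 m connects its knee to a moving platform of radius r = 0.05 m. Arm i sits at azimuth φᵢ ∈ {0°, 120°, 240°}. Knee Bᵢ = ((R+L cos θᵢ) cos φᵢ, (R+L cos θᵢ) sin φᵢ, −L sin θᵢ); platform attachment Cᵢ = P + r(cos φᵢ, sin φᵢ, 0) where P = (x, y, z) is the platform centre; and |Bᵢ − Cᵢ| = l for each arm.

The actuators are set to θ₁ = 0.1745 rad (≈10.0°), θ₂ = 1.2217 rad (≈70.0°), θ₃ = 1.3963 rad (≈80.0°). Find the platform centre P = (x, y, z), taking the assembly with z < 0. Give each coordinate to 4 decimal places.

(0.1431, 0.0255, -0.3117)

φ1=0.0°: virtual centre (0.3673, 0.0000, -0.0313), radius l
φ2=120.0°: virtual centre (-0.1258, 0.2179, -0.1691), radius l
centre 3 = (0.2213·cos240.0°, 0.2213·sin240.0°, -0.1773) = (-0.1106, -0.1916, -0.1773)
|centre ₂|²−|centre ₁|² = -0.0440;  |centre ₃|²−|centre ₁|² = -0.0555
[-0.9861 0.4357 -0.2758]·P = -0.0440;  [-0.9558 -0.3832 -0.2920]·P = -0.0555
Cramer: x(z) = 0.0516-0.2932z;  y(z) = 0.0160-0.0307z
into |P−centre ₁|² = l²: 1.0869z² + 0.2466z + -0.0288 = 0;  Δ = 0.1858;  z = -0.3117 or 0.0849 → z<0 root = -0.3117
x = 0.1431, y = 0.0255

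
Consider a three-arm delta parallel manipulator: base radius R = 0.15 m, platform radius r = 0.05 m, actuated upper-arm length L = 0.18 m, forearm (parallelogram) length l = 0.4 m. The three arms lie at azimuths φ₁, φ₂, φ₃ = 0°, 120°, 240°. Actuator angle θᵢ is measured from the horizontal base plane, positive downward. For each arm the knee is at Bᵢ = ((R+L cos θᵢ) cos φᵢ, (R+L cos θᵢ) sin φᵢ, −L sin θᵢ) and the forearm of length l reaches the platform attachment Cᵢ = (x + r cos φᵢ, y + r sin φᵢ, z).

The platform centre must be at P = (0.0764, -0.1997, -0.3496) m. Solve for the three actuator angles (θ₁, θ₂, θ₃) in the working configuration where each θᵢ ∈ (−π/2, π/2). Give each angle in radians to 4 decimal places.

θ₁ = 0.3490, θ₂ = 1.3089, θ₃ = 0.0869

rotate P by −φ1: (0.0764, -0.1997, -0.3496)
  e−x'=0.0236;  (l²−L²−(e−x')²−y'²−z²)/2L = -0.0974
  γ=atan2(-0.3496,0.0236)=-1.5034;  ψ=arccos(-0.2779)=1.8524;  θ1=γ+ψ≈0.3490
φ2=120.0° → target in arm frame (-0.2111, 0.0337)
  A=0.3111, B=-0.3496, C=(l²−L²−A²−y'²−z²)/(2L)=-0.2571
  γ=atan2(-0.3496,0.3111)=-0.8435;  ψ=arccos(-0.5494)=2.1525;  θ2=γ+ψ≈1.3089
φ3=240.0° → target in arm frame (0.1347, 0.1660)
  e−x'=-0.0347;  (l²−L²−(e−x')²−y'²−z²)/2L = -0.0650
  θ3 = atan2(B,A) + arccos(C/0.3513) = 0.0869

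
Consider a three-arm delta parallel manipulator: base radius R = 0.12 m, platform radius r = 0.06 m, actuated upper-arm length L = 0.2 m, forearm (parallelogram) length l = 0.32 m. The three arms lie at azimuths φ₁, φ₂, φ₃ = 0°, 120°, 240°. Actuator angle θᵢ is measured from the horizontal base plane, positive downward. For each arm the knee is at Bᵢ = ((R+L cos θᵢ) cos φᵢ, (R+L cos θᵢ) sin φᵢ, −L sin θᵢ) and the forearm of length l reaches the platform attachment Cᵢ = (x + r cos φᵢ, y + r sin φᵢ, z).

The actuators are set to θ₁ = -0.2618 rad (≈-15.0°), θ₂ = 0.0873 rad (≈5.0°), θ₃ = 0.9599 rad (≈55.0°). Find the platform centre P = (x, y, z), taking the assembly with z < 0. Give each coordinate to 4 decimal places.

(0.0985, 0.1055, -0.2077)

arm 1 at φ=0.0°: (R−r)+L cos θ1 = 0.2532;  O1 = (0.2532, 0.0000, 0.0518)
arm 2 at φ=120.0°: (R−r)+L cos θ2 = 0.2592;  O2 = (-0.1296, 0.2245, -0.0174)
O3 = (0.1747·cos240.0°, 0.1747·sin240.0°, -0.1638) = (-0.0874, -0.1513, -0.1638)
|O₂|²−|O₁|² = 0.0007;  |O₃|²−|O₁|² = -0.0094
[-0.7656 0.4490 -0.1384]·P = 0.0007;  [-0.6811 -0.3026 -0.4312]·P = -0.0094
Cramer: x(z) = 0.0075-0.4381z;  y(z) = 0.0143-0.4388z
into |P−O₁|² = l²: 1.3845z² + 0.0992z + -0.0391 = 0;  Δ = 0.2266;  z = -0.2077 or 0.1361 → z<0 root = -0.2077
x = 0.0985, y = 0.1055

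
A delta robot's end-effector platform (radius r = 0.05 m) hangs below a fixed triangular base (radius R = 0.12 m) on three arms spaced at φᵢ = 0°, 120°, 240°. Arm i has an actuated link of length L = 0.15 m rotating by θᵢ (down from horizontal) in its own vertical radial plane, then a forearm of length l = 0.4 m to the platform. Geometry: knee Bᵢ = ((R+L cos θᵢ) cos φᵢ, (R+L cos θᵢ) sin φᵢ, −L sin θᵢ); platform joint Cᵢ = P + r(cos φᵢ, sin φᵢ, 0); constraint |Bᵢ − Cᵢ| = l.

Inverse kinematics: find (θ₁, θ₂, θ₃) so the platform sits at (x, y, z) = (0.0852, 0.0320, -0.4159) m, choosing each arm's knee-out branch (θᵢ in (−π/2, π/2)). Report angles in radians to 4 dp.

θ₁ = 0.2621, θ₂ = 0.6112, θ₃ = 0.7857

rotate P by −φ1: (0.0852, 0.0320, -0.4159)
  e−x'=-0.0152;  (l²−L²−(e−x')²−y'²−z²)/2L = -0.1224
  θ1 = atan2(B,A) + arccos(C/0.4162) = 0.2621
rotate P by −φ2: (-0.0149, -0.0898, -0.4159)
  A cos θ + B sin θ = C:  0.0849·cos θ + -0.4159·sin θ = -0.1691
  θ2 = atan2(B,A) + arccos(C/0.4245) = 0.6112
rotate P by −φ3: (-0.0703, 0.0578, -0.4159)
  e−x'=0.1403;  (l²−L²−(e−x')²−y'²−z²)/2L = -0.1950
  γ=atan2(-0.4159,0.1403)=-1.2454;  ψ=arccos(-0.4443)=2.0311;  θ3=γ+ψ≈0.7857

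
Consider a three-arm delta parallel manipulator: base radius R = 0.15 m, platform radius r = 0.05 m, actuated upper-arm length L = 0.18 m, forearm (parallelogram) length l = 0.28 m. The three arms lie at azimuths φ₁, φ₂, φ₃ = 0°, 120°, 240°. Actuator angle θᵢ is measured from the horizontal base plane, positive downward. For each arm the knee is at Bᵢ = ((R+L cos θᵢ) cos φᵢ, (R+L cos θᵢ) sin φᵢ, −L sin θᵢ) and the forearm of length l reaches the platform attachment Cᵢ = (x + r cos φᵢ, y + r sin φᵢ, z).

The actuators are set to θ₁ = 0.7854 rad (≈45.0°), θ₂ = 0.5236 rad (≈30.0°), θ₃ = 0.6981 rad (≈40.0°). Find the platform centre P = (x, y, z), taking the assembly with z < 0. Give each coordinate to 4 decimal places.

φ1=0.0°: virtual centre (0.2273, 0.0000, -0.1273), radius l
φ2=120.0°: virtual centre (-0.1279, 0.2216, -0.0900), radius l
S3 = (0.2379·cos240.0°, 0.2379·sin240.0°, -0.1157) = (-0.1189, -0.2060, -0.1157)
subtract pairs → two planes through P
linear system: -0.7104x+0.4432y = 0.0057−0.0746z; -0.6924x+-0.4120y = 0.0021−0.0232z
det = 0.5996;  x = -0.0055+0.0684z,  y = 0.0041+-0.0587z
sphere 1 gives Az²+Bz+C=0 with A=1.0081, B=0.2223, C=-0.0080;  B²−4AC=0.0816;  roots -0.2520, 0.0315;  negative root z = -0.2520
x = -0.0227, y = 0.0189

(-0.0227, 0.0189, -0.2520)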